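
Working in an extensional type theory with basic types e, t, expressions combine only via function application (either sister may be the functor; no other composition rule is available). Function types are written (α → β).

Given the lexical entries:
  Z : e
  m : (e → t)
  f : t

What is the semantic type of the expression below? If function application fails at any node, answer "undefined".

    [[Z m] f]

undefined

[Z m] — m of type (e → t) combines with Z of type e: type t.
[[Z m] f]: t with t — neither is a function whose domain matches the other; composition fails here.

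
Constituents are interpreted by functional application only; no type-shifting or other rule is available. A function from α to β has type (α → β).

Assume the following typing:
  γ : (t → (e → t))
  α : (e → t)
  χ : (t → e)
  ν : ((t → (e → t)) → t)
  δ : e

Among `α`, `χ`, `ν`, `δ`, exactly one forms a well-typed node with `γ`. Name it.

ν

α : (e → t) — no; γ wants t, and α wants e.
χ : (t → e) — no; γ wants t, and χ wants t.
ν — combines: ν : ((t → (e → t)) → t) takes γ : (t → (e → t)) as argument, giving t.
δ : e — no; γ wants t, and δ wants nothing (atomic).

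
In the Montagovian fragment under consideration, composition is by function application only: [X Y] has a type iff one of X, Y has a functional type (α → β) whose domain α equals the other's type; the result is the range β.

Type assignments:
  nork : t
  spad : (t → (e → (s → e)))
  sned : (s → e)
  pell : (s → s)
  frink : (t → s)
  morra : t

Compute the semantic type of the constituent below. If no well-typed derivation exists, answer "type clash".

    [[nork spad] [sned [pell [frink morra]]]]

(s → e)

[nork spad] — spad of type (t → (e → (s → e))) combines with nork of type t: type (e → (s → e)).
[frink morra] — frink of type (t → s) combines with morra of type t: type s.
[pell [frink morra]] — pell of type (s → s) combines with [frink morra] of type s: type s.
[sned [pell [frink morra]]] — sned of type (s → e) combines with [pell [frink morra]] of type s: type e.
[[nork spad] [sned [pell [frink morra]]]] — [nork spad] of type (e → (s → e)) combines with [sned [pell [frink morra]]] of type e: type (s → e).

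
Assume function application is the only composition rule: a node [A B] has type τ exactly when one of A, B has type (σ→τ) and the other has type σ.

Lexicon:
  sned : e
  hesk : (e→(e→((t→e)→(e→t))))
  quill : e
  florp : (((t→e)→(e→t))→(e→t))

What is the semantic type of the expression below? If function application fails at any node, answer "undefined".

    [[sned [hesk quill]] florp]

(e→t)

At [hesk quill], hesk : (e→(e→((t→e)→(e→t)))) takes quill : e, giving (e→((t→e)→(e→t))).
At [sned [hesk quill]], [hesk quill] : (e→((t→e)→(e→t))) takes sned : e, giving ((t→e)→(e→t)).
At [[sned [hesk quill]] florp], florp : (((t→e)→(e→t))→(e→t)) takes [sned [hesk quill]] : ((t→e)→(e→t)), giving (e→t).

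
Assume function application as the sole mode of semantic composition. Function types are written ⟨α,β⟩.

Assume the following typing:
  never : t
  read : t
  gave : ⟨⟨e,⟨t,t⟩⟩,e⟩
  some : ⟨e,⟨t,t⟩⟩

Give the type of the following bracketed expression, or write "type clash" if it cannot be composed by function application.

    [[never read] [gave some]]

At [never read]: neither t nor t can take the other as argument; the node is ill-typed.

type clash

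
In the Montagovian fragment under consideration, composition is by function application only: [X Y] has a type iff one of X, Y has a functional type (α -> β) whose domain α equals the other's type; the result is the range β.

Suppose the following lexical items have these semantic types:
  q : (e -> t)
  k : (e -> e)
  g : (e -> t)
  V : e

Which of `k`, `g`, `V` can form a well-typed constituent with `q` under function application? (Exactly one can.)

V

k : (e -> e) — q needs e; k needs e; neither fits.
g : (e -> t) — q needs e; g needs e; neither fits.
V — combines: q : (e -> t) takes V : e as argument, giving t.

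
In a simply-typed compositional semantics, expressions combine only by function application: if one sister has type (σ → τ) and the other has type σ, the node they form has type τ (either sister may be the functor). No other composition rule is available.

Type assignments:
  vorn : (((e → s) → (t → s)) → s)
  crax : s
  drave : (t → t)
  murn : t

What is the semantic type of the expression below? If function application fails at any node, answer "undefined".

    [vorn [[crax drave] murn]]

[crax drave]: s with (t → t) — neither is a function whose domain matches the other; composition fails here.

undefined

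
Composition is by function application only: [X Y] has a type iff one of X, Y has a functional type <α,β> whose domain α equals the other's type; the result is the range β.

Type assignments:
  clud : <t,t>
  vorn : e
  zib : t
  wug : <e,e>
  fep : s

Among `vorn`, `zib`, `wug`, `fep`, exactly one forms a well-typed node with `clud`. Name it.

vorn : e — does not combine with clud.
zib — combines: clud : <t,t> takes zib : t as argument, giving t.
wug : <e,e> — does not combine with clud.
fep : s — does not combine with clud.

zib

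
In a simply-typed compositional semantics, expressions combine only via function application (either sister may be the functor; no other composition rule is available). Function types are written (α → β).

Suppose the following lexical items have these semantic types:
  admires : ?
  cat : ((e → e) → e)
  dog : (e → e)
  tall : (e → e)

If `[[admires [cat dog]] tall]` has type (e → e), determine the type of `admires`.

(e → ((e → e) → (e → e)))

[[admires [cat dog]] tall] is required to be (e → e). tall : (e → e) cannot yield (e → e) as functor, so [admires [cat dog]] : ((e → e) → (e → e)).
[admires [cat dog]] is required to be ((e → e) → (e → e)). [cat dog] : e cannot yield ((e → e) → (e → e)) as functor, so admires : (e → ((e → e) → (e → e))).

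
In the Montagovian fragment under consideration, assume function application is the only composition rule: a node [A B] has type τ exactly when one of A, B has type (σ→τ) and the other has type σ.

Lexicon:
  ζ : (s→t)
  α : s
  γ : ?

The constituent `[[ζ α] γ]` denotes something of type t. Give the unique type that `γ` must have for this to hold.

(t→t)

[[ζ α] γ] must have type t. The sister [ζ α] has type t; that is not a function onto t, so γ must be the functor, of type (t→t).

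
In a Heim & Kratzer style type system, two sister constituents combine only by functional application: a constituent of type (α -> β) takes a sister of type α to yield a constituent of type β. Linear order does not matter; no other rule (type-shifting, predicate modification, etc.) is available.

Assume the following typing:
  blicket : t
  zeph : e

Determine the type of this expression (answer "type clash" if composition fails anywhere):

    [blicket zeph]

At [blicket zeph]: neither t nor e can take the other as argument; the node is ill-typed.

type clash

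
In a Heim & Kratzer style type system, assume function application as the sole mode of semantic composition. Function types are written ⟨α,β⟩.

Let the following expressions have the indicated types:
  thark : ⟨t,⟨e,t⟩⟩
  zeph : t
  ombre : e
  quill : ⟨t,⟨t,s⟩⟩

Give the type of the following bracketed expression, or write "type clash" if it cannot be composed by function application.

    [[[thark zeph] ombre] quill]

⟨t,s⟩

[thark zeph]: ⟨t,⟨e,t⟩⟩ applied to t yields ⟨e,t⟩.
[[thark zeph] ombre]: ⟨e,t⟩ applied to e yields t.
[[[thark zeph] ombre] quill]: ⟨t,⟨t,s⟩⟩ applied to t yields ⟨t,s⟩.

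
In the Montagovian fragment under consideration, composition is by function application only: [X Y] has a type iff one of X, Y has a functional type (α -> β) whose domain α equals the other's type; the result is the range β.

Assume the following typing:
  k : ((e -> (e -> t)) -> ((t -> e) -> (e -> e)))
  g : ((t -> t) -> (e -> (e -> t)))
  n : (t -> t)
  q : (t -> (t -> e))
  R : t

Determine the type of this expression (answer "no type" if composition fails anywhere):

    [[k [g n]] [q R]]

[g n]: g is ((t -> t) -> (e -> (e -> t))), n is (t -> t); result (e -> (e -> t)).
[k [g n]]: k is ((e -> (e -> t)) -> ((t -> e) -> (e -> e))), [g n] is (e -> (e -> t)); result ((t -> e) -> (e -> e)).
[q R]: q is (t -> (t -> e)), R is t; result (t -> e).
[[k [g n]] [q R]]: [k [g n]] is ((t -> e) -> (e -> e)), [q R] is (t -> e); result (e -> e).

(e -> e)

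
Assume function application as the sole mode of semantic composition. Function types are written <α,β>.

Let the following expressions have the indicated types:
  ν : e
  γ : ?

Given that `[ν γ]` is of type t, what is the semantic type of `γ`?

[ν γ] is required to be t. ν : e cannot yield t as functor, so γ : <e,t>.

<e,t>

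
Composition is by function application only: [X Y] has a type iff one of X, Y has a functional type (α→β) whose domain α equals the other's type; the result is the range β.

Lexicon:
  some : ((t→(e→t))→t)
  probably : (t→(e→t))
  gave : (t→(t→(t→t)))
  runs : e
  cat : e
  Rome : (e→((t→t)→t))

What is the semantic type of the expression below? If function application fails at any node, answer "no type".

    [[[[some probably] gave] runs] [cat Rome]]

[some probably]: ((t→(e→t))→t) applied to (t→(e→t)) yields t.
[[some probably] gave]: (t→(t→(t→t))) applied to t yields (t→(t→t)).
[[[some probably] gave] runs]: (t→(t→t)) and e cannot combine by function application — type clash.

no type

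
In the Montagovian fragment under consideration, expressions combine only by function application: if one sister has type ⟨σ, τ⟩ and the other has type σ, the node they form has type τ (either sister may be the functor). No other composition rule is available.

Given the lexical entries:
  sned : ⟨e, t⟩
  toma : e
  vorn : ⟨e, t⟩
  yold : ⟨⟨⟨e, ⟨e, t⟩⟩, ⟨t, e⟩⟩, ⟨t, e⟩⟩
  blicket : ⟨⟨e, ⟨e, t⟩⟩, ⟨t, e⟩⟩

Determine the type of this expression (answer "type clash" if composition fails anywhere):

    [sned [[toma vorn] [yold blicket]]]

t

[toma vorn]: ⟨e, t⟩ applied to e yields t.
[yold blicket]: ⟨⟨⟨e, ⟨e, t⟩⟩, ⟨t, e⟩⟩, ⟨t, e⟩⟩ applied to ⟨⟨e, ⟨e, t⟩⟩, ⟨t, e⟩⟩ yields ⟨t, e⟩.
[[toma vorn] [yold blicket]]: ⟨t, e⟩ applied to t yields e.
[sned [[toma vorn] [yold blicket]]]: ⟨e, t⟩ applied to e yields t.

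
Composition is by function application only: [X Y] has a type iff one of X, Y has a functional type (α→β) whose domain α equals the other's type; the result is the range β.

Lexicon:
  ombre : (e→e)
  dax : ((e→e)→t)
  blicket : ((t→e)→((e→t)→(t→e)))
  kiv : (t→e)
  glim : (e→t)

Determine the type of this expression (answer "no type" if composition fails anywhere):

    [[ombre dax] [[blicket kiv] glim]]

e

[ombre dax]: dax is ((e→e)→t), ombre is (e→e); result t.
[blicket kiv]: blicket is ((t→e)→((e→t)→(t→e))), kiv is (t→e); result ((e→t)→(t→e)).
[[blicket kiv] glim]: [blicket kiv] is ((e→t)→(t→e)), glim is (e→t); result (t→e).
[[ombre dax] [[blicket kiv] glim]]: [[blicket kiv] glim] is (t→e), [ombre dax] is t; result e.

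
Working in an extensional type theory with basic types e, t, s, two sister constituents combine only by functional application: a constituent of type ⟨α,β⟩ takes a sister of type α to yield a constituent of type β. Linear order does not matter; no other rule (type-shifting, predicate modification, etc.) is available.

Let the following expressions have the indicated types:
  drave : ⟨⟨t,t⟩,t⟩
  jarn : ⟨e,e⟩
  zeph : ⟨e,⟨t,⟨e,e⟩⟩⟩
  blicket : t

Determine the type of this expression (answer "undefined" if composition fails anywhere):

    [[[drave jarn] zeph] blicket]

[drave jarn]: ⟨⟨t,t⟩,t⟩ and ⟨e,e⟩ cannot combine by function application — type clash.

undefined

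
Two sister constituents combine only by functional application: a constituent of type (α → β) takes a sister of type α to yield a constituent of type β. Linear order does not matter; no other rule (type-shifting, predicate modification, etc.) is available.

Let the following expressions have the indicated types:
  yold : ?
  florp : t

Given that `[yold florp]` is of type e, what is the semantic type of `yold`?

(t → e)

[yold florp] is required to be e. florp : t cannot yield e as functor, so yold : (t → e).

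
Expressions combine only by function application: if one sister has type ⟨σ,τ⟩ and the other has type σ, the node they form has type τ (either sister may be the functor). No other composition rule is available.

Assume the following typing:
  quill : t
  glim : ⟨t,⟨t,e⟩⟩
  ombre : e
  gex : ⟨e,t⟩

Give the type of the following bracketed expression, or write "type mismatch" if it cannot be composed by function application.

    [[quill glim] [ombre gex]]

[quill glim]: glim is ⟨t,⟨t,e⟩⟩, quill is t; result ⟨t,e⟩.
[ombre gex]: gex is ⟨e,t⟩, ombre is e; result t.
[[quill glim] [ombre gex]]: [quill glim] is ⟨t,e⟩, [ombre gex] is t; result e.

e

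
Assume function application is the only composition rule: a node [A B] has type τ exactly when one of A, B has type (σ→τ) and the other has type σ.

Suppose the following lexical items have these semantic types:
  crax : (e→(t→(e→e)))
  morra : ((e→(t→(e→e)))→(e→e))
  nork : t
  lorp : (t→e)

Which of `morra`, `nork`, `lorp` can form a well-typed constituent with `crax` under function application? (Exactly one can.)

morra — combines: morra : ((e→(t→(e→e)))→(e→e)) takes crax : (e→(t→(e→e))) as argument, giving (e→e).
nork : t — neither side's domain matches the other.
lorp : (t→e) — neither side's domain matches the other.

morra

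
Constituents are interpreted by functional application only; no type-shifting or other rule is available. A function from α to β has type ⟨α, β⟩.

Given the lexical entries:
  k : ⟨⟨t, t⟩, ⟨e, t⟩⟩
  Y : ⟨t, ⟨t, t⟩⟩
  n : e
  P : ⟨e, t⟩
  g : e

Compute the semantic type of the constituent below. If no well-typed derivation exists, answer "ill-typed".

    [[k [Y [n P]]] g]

[n P]: functor P : ⟨e, t⟩, argument n : e; result t.
[Y [n P]]: functor Y : ⟨t, ⟨t, t⟩⟩, argument [n P] : t; result ⟨t, t⟩.
[k [Y [n P]]]: functor k : ⟨⟨t, t⟩, ⟨e, t⟩⟩, argument [Y [n P]] : ⟨t, t⟩; result ⟨e, t⟩.
[[k [Y [n P]]] g]: functor [k [Y [n P]]] : ⟨e, t⟩, argument g : e; result t.

t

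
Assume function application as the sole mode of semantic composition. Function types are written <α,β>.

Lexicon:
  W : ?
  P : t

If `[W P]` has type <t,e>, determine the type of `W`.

[W P] must have type <t,e>. The sister P has type t; that is not a function onto <t,e>, so W must be the functor, of type <t,<t,e>>.

<t,<t,e>>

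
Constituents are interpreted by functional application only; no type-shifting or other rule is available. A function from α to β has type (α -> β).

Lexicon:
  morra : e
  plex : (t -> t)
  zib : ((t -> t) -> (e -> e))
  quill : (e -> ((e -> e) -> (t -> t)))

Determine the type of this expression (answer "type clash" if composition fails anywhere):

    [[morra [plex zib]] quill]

((e -> e) -> (t -> t))

[plex zib]: ((t -> t) -> (e -> e)) applied to (t -> t) yields (e -> e).
[morra [plex zib]]: (e -> e) applied to e yields e.
[[morra [plex zib]] quill]: (e -> ((e -> e) -> (t -> t))) applied to e yields ((e -> e) -> (t -> t)).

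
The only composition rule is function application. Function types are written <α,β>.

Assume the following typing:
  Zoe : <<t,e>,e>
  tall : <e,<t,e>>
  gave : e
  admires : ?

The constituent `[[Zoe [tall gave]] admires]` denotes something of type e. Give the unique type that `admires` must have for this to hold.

For [[Zoe [tall gave]] admires] to have type e with [Zoe [tall gave]] of type e, admires must be the function: admires : <e,e>.

<e,e>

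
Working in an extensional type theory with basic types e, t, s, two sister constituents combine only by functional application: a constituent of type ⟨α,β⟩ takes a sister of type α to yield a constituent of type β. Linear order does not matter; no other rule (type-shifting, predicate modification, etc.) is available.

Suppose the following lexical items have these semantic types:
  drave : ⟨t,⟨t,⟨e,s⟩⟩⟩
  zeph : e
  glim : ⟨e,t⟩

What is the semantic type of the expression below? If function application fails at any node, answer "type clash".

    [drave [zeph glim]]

⟨t,⟨e,s⟩⟩

[zeph glim]: glim is ⟨e,t⟩, zeph is e; result t.
[drave [zeph glim]]: drave is ⟨t,⟨t,⟨e,s⟩⟩⟩, [zeph glim] is t; result ⟨t,⟨e,s⟩⟩.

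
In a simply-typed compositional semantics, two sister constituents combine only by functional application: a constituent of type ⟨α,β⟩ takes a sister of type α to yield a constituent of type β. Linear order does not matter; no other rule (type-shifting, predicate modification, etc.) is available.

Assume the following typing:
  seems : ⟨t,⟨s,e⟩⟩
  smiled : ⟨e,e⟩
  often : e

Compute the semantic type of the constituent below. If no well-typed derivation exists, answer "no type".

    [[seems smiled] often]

no type

[seems smiled]: ⟨t,⟨s,e⟩⟩ with ⟨e,e⟩ — neither is a function whose domain matches the other; composition fails here.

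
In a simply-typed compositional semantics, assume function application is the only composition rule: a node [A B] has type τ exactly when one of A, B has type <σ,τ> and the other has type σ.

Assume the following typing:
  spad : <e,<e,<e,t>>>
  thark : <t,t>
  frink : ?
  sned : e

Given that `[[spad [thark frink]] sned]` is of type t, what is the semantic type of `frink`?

<<t,t>,<<e,<e,<e,t>>>,<e,t>>>

At [[spad [thark frink]] sned] (required: t): sned is e, which is not a function with range t; hence [spad [thark frink]] is the functor — type <e,t>.
At [spad [thark frink]] (required: <e,t>): spad is <e,<e,<e,t>>>, which is not a function with range <e,t>; hence [thark frink] is the functor — type <<e,<e,<e,t>>>,<e,t>>.
At [thark frink] (required: <<e,<e,<e,t>>>,<e,t>>): thark is <t,t>, which is not a function with range <<e,<e,<e,t>>>,<e,t>>; hence frink is the functor — type <<t,t>,<<e,<e,<e,t>>>,<e,t>>>.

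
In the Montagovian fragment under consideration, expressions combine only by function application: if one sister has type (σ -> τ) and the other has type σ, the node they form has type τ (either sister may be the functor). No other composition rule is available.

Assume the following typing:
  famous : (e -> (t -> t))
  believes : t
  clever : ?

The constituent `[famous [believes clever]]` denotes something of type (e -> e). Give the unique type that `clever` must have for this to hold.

[famous [believes clever]] is required to be (e -> e). famous : (e -> (t -> t)) cannot yield (e -> e) as functor, so [believes clever] : ((e -> (t -> t)) -> (e -> e)).
[believes clever] is required to be ((e -> (t -> t)) -> (e -> e)). believes : t cannot yield ((e -> (t -> t)) -> (e -> e)) as functor, so clever : (t -> ((e -> (t -> t)) -> (e -> e))).

(t -> ((e -> (t -> t)) -> (e -> e)))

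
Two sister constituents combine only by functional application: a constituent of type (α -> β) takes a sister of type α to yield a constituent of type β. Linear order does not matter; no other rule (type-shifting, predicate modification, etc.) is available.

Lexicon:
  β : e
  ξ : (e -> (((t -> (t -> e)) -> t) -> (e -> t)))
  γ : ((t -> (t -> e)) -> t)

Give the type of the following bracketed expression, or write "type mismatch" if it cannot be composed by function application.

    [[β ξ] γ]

(e -> t)

[β ξ]: functor ξ : (e -> (((t -> (t -> e)) -> t) -> (e -> t))), argument β : e; result (((t -> (t -> e)) -> t) -> (e -> t)).
[[β ξ] γ]: functor [β ξ] : (((t -> (t -> e)) -> t) -> (e -> t)), argument γ : ((t -> (t -> e)) -> t); result (e -> t).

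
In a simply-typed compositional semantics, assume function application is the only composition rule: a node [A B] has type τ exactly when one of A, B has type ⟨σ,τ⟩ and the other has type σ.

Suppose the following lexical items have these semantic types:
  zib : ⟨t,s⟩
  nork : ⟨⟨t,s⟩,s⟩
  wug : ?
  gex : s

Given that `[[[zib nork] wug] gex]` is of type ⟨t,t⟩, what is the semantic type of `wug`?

[[[zib nork] wug] gex] must have type ⟨t,t⟩. The sister gex has type s; that is not a function onto ⟨t,t⟩, so [[zib nork] wug] must be the functor, of type ⟨s,⟨t,t⟩⟩.
[[zib nork] wug] must have type ⟨s,⟨t,t⟩⟩. The sister [zib nork] has type s; that is not a function onto ⟨s,⟨t,t⟩⟩, so wug must be the functor, of type ⟨s,⟨s,⟨t,t⟩⟩⟩.

⟨s,⟨s,⟨t,t⟩⟩⟩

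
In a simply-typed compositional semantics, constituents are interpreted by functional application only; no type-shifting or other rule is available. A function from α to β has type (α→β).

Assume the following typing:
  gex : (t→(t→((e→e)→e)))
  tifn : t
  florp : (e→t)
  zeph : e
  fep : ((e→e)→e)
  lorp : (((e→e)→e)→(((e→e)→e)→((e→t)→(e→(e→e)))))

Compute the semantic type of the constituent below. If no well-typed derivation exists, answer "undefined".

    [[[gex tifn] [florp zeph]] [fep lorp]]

((e→t)→(e→(e→e)))

[gex tifn]: (t→(t→((e→e)→e))) applied to t yields (t→((e→e)→e)).
[florp zeph]: (e→t) applied to e yields t.
[[gex tifn] [florp zeph]]: (t→((e→e)→e)) applied to t yields ((e→e)→e).
[fep lorp]: (((e→e)→e)→(((e→e)→e)→((e→t)→(e→(e→e))))) applied to ((e→e)→e) yields (((e→e)→e)→((e→t)→(e→(e→e)))).
[[[gex tifn] [florp zeph]] [fep lorp]]: (((e→e)→e)→((e→t)→(e→(e→e)))) applied to ((e→e)→e) yields ((e→t)→(e→(e→e))).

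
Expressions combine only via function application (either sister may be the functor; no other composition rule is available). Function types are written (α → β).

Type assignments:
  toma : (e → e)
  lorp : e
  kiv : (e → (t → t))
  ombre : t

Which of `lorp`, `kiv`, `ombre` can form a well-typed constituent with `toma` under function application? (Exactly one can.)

lorp — combines: toma : (e → e) takes lorp : e as argument, giving e.
kiv : (e → (t → t)) — neither side's domain matches the other.
ombre : t — neither side's domain matches the other.

lorp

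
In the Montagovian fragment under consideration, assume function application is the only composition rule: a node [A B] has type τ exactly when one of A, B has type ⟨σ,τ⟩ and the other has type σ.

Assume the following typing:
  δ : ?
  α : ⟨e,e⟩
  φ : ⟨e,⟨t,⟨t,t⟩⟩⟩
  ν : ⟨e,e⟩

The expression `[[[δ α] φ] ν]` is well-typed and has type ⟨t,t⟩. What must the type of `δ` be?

⟨⟨e,e⟩,⟨⟨e,⟨t,⟨t,t⟩⟩⟩,⟨⟨e,e⟩,⟨t,t⟩⟩⟩⟩

At [[[δ α] φ] ν] (required: ⟨t,t⟩): ν is ⟨e,e⟩, which is not a function with range ⟨t,t⟩; hence [[δ α] φ] is the functor — type ⟨⟨e,e⟩,⟨t,t⟩⟩.
At [[δ α] φ] (required: ⟨⟨e,e⟩,⟨t,t⟩⟩): φ is ⟨e,⟨t,⟨t,t⟩⟩⟩, which is not a function with range ⟨⟨e,e⟩,⟨t,t⟩⟩; hence [δ α] is the functor — type ⟨⟨e,⟨t,⟨t,t⟩⟩⟩,⟨⟨e,e⟩,⟨t,t⟩⟩⟩.
At [δ α] (required: ⟨⟨e,⟨t,⟨t,t⟩⟩⟩,⟨⟨e,e⟩,⟨t,t⟩⟩⟩): α is ⟨e,e⟩, which is not a function with range ⟨⟨e,⟨t,⟨t,t⟩⟩⟩,⟨⟨e,e⟩,⟨t,t⟩⟩⟩; hence δ is the functor — type ⟨⟨e,e⟩,⟨⟨e,⟨t,⟨t,t⟩⟩⟩,⟨⟨e,e⟩,⟨t,t⟩⟩⟩⟩.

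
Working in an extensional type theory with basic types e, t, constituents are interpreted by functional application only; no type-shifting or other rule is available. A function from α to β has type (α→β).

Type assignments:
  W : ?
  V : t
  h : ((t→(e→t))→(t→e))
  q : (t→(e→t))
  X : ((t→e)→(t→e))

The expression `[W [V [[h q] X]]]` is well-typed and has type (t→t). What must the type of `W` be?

[W [V [[h q] X]]] must have type (t→t). The sister [V [[h q] X]] has type e; that is not a function onto (t→t), so W must be the functor, of type (e→(t→t)).

(e→(t→t))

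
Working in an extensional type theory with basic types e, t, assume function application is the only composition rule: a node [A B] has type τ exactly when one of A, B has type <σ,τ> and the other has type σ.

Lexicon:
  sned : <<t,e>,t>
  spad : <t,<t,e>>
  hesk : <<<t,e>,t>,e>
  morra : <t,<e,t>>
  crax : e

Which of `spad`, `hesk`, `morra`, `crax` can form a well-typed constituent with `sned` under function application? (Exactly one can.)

hesk

spad : <t,<t,e>> — sned needs <t,e>; spad needs t; neither fits.
hesk — combines: hesk : <<<t,e>,t>,e> takes sned : <<t,e>,t> as argument, giving e.
morra : <t,<e,t>> — sned needs <t,e>; morra needs t; neither fits.
crax : e — sned needs <t,e>; crax needs nothing (atomic); neither fits.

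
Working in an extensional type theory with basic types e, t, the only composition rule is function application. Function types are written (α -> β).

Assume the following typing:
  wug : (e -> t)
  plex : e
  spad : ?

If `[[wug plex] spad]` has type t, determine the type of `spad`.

[[wug plex] spad] must have type t. The sister [wug plex] has type t; that is not a function onto t, so spad must be the functor, of type (t -> t).

(t -> t)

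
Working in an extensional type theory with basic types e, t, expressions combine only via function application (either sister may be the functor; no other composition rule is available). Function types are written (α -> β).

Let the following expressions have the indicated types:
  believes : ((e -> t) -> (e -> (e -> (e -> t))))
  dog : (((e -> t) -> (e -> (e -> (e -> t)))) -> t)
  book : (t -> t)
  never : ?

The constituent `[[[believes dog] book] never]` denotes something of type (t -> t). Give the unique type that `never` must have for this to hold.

At [[[believes dog] book] never] (required: (t -> t)): [[believes dog] book] is t, which is not a function with range (t -> t); hence never is the functor — type (t -> (t -> t)).

(t -> (t -> t))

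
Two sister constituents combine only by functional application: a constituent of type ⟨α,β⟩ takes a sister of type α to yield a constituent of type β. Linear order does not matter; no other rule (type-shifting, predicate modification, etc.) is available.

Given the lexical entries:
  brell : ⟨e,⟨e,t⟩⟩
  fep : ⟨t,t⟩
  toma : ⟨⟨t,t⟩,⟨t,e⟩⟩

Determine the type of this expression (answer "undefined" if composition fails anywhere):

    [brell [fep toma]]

[fep toma] — toma of type ⟨⟨t,t⟩,⟨t,e⟩⟩ combines with fep of type ⟨t,t⟩: type ⟨t,e⟩.
[brell [fep toma]]: ⟨e,⟨e,t⟩⟩ with ⟨t,e⟩ — neither is a function whose domain matches the other; composition fails here.

undefined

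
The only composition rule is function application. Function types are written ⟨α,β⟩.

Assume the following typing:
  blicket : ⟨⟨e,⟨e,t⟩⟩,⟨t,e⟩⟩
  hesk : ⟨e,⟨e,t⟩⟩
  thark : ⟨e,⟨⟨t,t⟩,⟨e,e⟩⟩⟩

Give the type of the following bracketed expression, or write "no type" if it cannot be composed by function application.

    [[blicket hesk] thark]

no type

At [blicket hesk], blicket : ⟨⟨e,⟨e,t⟩⟩,⟨t,e⟩⟩ takes hesk : ⟨e,⟨e,t⟩⟩, giving ⟨t,e⟩.
[[blicket hesk] thark]: ⟨t,e⟩ and ⟨e,⟨⟨t,t⟩,⟨e,e⟩⟩⟩ cannot combine by function application — type clash.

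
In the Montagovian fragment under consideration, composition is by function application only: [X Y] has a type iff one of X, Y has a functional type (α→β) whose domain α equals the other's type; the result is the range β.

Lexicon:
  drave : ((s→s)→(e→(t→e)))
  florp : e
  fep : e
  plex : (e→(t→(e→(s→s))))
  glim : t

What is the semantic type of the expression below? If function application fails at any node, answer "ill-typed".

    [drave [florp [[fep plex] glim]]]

[fep plex]: functor plex : (e→(t→(e→(s→s)))), argument fep : e; result (t→(e→(s→s))).
[[fep plex] glim]: functor [fep plex] : (t→(e→(s→s))), argument glim : t; result (e→(s→s)).
[florp [[fep plex] glim]]: functor [[fep plex] glim] : (e→(s→s)), argument florp : e; result (s→s).
[drave [florp [[fep plex] glim]]]: functor drave : ((s→s)→(e→(t→e))), argument [florp [[fep plex] glim]] : (s→s); result (e→(t→e)).

(e→(t→e))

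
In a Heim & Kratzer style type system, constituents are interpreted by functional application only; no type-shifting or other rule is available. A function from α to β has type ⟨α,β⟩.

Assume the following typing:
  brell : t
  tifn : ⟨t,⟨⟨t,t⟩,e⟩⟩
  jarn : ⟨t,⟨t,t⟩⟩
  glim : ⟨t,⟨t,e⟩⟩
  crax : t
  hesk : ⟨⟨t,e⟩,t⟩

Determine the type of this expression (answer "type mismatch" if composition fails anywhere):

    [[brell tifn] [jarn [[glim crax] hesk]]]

e

[brell tifn]: tifn is ⟨t,⟨⟨t,t⟩,e⟩⟩, brell is t; result ⟨⟨t,t⟩,e⟩.
[glim crax]: glim is ⟨t,⟨t,e⟩⟩, crax is t; result ⟨t,e⟩.
[[glim crax] hesk]: hesk is ⟨⟨t,e⟩,t⟩, [glim crax] is ⟨t,e⟩; result t.
[jarn [[glim crax] hesk]]: jarn is ⟨t,⟨t,t⟩⟩, [[glim crax] hesk] is t; result ⟨t,t⟩.
[[brell tifn] [jarn [[glim crax] hesk]]]: [brell tifn] is ⟨⟨t,t⟩,e⟩, [jarn [[glim crax] hesk]] is ⟨t,t⟩; result e.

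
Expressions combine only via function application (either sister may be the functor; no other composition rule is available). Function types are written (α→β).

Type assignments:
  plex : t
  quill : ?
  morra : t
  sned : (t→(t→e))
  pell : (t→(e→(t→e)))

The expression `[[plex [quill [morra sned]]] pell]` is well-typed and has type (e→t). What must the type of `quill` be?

[[plex [quill [morra sned]]] pell] is required to be (e→t). pell : (t→(e→(t→e))) cannot yield (e→t) as functor, so [plex [quill [morra sned]]] : ((t→(e→(t→e)))→(e→t)).
[plex [quill [morra sned]]] is required to be ((t→(e→(t→e)))→(e→t)). plex : t cannot yield ((t→(e→(t→e)))→(e→t)) as functor, so [quill [morra sned]] : (t→((t→(e→(t→e)))→(e→t))).
[quill [morra sned]] is required to be (t→((t→(e→(t→e)))→(e→t))). [morra sned] : (t→e) cannot yield (t→((t→(e→(t→e)))→(e→t))) as functor, so quill : ((t→e)→(t→((t→(e→(t→e)))→(e→t)))).

((t→e)→(t→((t→(e→(t→e)))→(e→t))))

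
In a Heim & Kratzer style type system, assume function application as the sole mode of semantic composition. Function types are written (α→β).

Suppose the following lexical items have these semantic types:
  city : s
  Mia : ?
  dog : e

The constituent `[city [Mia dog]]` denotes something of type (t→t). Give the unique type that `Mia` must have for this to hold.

At [city [Mia dog]] (required: (t→t)): city is s, which is not a function with range (t→t); hence [Mia dog] is the functor — type (s→(t→t)).
At [Mia dog] (required: (s→(t→t))): dog is e, which is not a function with range (s→(t→t)); hence Mia is the functor — type (e→(s→(t→t))).

(e→(s→(t→t)))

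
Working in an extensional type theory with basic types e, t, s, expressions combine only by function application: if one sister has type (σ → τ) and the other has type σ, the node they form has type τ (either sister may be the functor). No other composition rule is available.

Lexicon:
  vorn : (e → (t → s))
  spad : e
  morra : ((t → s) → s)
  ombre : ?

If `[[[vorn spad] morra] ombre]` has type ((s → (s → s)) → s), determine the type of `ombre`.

[[[vorn spad] morra] ombre] is required to be ((s → (s → s)) → s). [[vorn spad] morra] : s cannot yield ((s → (s → s)) → s) as functor, so ombre : (s → ((s → (s → s)) → s)).

(s → ((s → (s → s)) → s))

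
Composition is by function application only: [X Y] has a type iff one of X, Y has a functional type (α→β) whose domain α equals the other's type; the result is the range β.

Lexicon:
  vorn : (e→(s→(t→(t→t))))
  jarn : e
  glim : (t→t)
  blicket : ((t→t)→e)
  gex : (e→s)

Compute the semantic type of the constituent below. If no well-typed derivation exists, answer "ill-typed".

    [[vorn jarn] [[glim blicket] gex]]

(t→(t→t))

[vorn jarn]: vorn is (e→(s→(t→(t→t)))), jarn is e; result (s→(t→(t→t))).
[glim blicket]: blicket is ((t→t)→e), glim is (t→t); result e.
[[glim blicket] gex]: gex is (e→s), [glim blicket] is e; result s.
[[vorn jarn] [[glim blicket] gex]]: [vorn jarn] is (s→(t→(t→t))), [[glim blicket] gex] is s; result (t→(t→t)).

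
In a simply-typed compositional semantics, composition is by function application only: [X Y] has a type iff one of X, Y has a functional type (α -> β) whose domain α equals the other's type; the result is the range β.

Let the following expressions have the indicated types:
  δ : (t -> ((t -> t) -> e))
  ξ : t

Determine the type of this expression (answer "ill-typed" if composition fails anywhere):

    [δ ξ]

((t -> t) -> e)

[δ ξ]: δ is (t -> ((t -> t) -> e)), ξ is t; result ((t -> t) -> e).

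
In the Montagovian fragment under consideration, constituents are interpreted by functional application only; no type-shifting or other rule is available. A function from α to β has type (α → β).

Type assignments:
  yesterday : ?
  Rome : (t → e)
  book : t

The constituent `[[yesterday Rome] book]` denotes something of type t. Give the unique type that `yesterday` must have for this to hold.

((t → e) → (t → t))

For [[yesterday Rome] book] to have type t with book of type t, [yesterday Rome] must be the function: [yesterday Rome] : (t → t).
For [yesterday Rome] to have type (t → t) with Rome of type (t → e), yesterday must be the function: yesterday : ((t → e) → (t → t)).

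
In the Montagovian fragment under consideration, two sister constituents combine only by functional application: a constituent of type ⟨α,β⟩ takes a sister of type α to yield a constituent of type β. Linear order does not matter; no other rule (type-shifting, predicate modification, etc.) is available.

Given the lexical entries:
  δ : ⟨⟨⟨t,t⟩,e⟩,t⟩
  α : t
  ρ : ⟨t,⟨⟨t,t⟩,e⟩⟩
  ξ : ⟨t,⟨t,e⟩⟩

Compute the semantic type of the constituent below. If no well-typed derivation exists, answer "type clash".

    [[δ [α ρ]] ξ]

⟨t,e⟩

[α ρ] — ρ of type ⟨t,⟨⟨t,t⟩,e⟩⟩ combines with α of type t: type ⟨⟨t,t⟩,e⟩.
[δ [α ρ]] — δ of type ⟨⟨⟨t,t⟩,e⟩,t⟩ combines with [α ρ] of type ⟨⟨t,t⟩,e⟩: type t.
[[δ [α ρ]] ξ] — ξ of type ⟨t,⟨t,e⟩⟩ combines with [δ [α ρ]] of type t: type ⟨t,e⟩.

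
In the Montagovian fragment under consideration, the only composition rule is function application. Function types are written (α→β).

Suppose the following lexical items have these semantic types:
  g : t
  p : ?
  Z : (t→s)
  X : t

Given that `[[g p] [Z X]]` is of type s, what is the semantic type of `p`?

(t→(s→s))

[[g p] [Z X]] is required to be s. [Z X] : s cannot yield s as functor, so [g p] : (s→s).
[g p] is required to be (s→s). g : t cannot yield (s→s) as functor, so p : (t→(s→s)).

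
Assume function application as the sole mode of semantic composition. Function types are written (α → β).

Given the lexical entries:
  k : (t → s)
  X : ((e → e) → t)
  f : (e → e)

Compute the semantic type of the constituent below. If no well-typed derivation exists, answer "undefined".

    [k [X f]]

s

At [X f], X : ((e → e) → t) takes f : (e → e), giving t.
At [k [X f]], k : (t → s) takes [X f] : t, giving s.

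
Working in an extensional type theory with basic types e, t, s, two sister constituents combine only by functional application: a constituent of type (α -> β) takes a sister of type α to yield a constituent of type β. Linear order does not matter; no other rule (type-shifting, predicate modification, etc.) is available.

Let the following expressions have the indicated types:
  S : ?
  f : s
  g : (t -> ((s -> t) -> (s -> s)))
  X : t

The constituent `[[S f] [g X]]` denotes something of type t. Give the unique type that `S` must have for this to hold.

(s -> (((s -> t) -> (s -> s)) -> t))

At [[S f] [g X]] (required: t): [g X] is ((s -> t) -> (s -> s)), which is not a function with range t; hence [S f] is the functor — type (((s -> t) -> (s -> s)) -> t).
At [S f] (required: (((s -> t) -> (s -> s)) -> t)): f is s, which is not a function with range (((s -> t) -> (s -> s)) -> t); hence S is the functor — type (s -> (((s -> t) -> (s -> s)) -> t)).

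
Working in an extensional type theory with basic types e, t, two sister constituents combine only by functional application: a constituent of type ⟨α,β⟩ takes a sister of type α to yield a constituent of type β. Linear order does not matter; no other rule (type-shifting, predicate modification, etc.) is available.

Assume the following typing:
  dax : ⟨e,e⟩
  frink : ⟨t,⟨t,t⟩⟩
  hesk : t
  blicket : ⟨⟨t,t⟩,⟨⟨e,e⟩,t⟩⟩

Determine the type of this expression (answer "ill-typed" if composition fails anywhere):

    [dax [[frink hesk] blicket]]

[frink hesk]: ⟨t,⟨t,t⟩⟩ applied to t yields ⟨t,t⟩.
[[frink hesk] blicket]: ⟨⟨t,t⟩,⟨⟨e,e⟩,t⟩⟩ applied to ⟨t,t⟩ yields ⟨⟨e,e⟩,t⟩.
[dax [[frink hesk] blicket]]: ⟨⟨e,e⟩,t⟩ applied to ⟨e,e⟩ yields t.

t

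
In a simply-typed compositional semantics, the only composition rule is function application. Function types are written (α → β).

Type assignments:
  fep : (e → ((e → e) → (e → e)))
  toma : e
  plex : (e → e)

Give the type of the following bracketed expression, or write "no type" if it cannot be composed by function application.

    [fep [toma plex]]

((e → e) → (e → e))

[toma plex]: (e → e) applied to e yields e.
[fep [toma plex]]: (e → ((e → e) → (e → e))) applied to e yields ((e → e) → (e → e)).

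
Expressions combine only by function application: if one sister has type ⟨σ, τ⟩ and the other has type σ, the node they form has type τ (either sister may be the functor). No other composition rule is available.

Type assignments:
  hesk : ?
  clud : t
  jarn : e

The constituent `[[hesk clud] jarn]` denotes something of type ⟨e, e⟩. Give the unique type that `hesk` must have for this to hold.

[[hesk clud] jarn] must have type ⟨e, e⟩. The sister jarn has type e; that is not a function onto ⟨e, e⟩, so [hesk clud] must be the functor, of type ⟨e, ⟨e, e⟩⟩.
[hesk clud] must have type ⟨e, ⟨e, e⟩⟩. The sister clud has type t; that is not a function onto ⟨e, ⟨e, e⟩⟩, so hesk must be the functor, of type ⟨t, ⟨e, ⟨e, e⟩⟩⟩.

⟨t, ⟨e, ⟨e, e⟩⟩⟩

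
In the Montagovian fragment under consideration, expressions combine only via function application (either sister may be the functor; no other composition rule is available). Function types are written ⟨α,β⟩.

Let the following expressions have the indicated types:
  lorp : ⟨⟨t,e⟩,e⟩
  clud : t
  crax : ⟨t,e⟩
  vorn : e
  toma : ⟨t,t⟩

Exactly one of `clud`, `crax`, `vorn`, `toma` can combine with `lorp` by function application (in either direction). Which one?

crax

clud : t — lorp needs ⟨t,e⟩; clud needs nothing (atomic); neither fits.
crax — combines: lorp : ⟨⟨t,e⟩,e⟩ takes crax : ⟨t,e⟩ as argument, giving e.
vorn : e — lorp needs ⟨t,e⟩; vorn needs nothing (atomic); neither fits.
toma : ⟨t,t⟩ — lorp needs ⟨t,e⟩; toma needs t; neither fits.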